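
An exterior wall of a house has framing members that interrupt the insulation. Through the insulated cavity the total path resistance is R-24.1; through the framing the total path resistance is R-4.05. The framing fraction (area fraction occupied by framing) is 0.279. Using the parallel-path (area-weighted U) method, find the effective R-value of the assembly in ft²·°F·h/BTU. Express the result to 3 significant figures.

10.1 ft²·°F·h/BTU

U_eff = 0.721/24.1 + 0.279/4.05 = 0.02992 + 0.06889 = 0.09881
R_eff = 1/U_eff = 10.12 ft²·°F·h/BTU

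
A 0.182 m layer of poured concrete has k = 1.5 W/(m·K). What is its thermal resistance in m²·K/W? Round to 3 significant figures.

R = L/k = 0.182/1.5 = 0.1213 m²·K/W

0.121 m²·K/W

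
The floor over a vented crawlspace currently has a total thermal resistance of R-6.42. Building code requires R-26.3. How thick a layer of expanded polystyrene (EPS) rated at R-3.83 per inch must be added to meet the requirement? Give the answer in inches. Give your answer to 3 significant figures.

5.19 in

ΔR = 26.3 − 6.42 = 19.88 ft²·°F·h/BTU
L = ΔR / (R/in) = 19.88/3.83 = 5.191 in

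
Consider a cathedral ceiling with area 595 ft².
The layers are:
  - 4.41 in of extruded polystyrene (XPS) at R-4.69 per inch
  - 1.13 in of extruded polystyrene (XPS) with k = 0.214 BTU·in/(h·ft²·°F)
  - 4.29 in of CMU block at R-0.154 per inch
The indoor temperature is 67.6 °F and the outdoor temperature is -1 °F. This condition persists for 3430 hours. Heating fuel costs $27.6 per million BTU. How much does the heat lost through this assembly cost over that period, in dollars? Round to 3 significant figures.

145 dollars

4.41 × 4.69 = 20.68
1.13/0.214 = 5.28
4.29 × 0.154 = 0.6607
R_total = 20.68 + 5.28 + 0.6607 = 26.62 ft²·°F·h/BTU
Q = 595 × (67.6 − (-1)) / 26.62 = 1533 BTU/h
E = 1533 × 3430 = 5259000 BTU
Cost = 5259000/10⁶ × 27.6 = $145.1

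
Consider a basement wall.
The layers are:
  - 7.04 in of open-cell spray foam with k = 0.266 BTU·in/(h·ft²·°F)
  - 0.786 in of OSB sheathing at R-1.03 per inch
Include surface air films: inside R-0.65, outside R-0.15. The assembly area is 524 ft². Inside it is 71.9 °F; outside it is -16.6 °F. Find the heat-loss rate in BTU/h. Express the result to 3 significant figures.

1650 BTU/h

7.04/0.266 = 26.47
0.786 × 1.03 = 0.8096
R_total = 0.65 + 26.47 + 0.8096 + 0.15 = 28.08 ft²·°F·h/BTU
Q = A·ΔT/R = 524 × (71.9 − (-16.6)) / 28.08 = 1652 BTU/h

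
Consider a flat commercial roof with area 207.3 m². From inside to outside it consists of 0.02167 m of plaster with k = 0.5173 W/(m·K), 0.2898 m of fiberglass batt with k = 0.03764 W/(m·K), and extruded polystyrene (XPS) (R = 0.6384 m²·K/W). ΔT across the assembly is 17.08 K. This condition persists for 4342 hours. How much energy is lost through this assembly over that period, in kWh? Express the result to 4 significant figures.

1835 kWh

0.02167/0.5173 = 0.041891
0.2898/0.03764 = 7.6993
R_total = 0.041891 + 7.6993 + 0.6384 = 8.3795 m²·K/W
Q = 207.3 × 17.08 / 8.3795 = 422.54 W
E = 422.54 W × 4342 h / 1000 = 1834.7 kWh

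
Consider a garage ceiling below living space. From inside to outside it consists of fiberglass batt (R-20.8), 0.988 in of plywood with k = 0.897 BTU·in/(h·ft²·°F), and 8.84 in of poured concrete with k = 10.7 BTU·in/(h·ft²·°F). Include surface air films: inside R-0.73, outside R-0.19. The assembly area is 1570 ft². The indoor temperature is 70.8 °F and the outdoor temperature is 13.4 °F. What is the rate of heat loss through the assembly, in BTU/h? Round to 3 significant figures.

3810 BTU/h

0.988/0.897 = 1.101
8.84/10.7 = 0.8262
R_total = 0.73 + 20.8 + 1.101 + 0.8262 + 0.19 = 23.65 ft²·°F·h/BTU
Q = A·ΔT/R = 1570 × (70.8 − 13.4) / 23.65 = 3811 BTU/h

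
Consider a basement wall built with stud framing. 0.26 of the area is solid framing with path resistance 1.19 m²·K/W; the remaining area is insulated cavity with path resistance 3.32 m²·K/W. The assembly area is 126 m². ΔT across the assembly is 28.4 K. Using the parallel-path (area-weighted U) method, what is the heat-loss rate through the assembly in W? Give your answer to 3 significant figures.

U_eff = 0.74/3.32 + 0.26/1.19 = 0.2229 + 0.2185 = 0.4414
R_eff = 1/U_eff = 2.266 m²·K/W
Q = 126 × 28.4 / 2.266 = 1579 W

1580 W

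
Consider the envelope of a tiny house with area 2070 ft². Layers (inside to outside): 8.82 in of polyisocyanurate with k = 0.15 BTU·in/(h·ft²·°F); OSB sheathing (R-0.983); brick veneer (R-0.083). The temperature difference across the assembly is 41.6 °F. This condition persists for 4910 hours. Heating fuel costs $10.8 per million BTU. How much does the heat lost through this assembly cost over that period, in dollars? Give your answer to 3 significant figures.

76.3 dollars

8.82/0.15 = 58.8
R_total = 58.8 + 0.983 + 0.083 = 59.87 ft²·°F·h/BTU
Q = 2070 × 41.6 / 59.87 = 1438 BTU/h
E = 1438 × 4910 = 7063000 BTU
Cost = 7063000/10⁶ × 10.8 = $76.28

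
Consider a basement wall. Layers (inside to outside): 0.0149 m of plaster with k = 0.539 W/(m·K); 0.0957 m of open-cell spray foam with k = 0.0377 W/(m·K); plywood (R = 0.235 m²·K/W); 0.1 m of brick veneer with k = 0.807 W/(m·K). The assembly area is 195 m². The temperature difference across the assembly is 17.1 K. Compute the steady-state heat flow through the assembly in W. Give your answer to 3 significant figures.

1140 W

0.0149/0.539 = 0.02764
0.0957/0.0377 = 2.538
0.1/0.807 = 0.1239
R_total = 0.02764 + 2.538 + 0.235 + 0.1239 = 2.925 m²·K/W
Q = A·ΔT/R = 195 × 17.1 / 2.925 = 1140 W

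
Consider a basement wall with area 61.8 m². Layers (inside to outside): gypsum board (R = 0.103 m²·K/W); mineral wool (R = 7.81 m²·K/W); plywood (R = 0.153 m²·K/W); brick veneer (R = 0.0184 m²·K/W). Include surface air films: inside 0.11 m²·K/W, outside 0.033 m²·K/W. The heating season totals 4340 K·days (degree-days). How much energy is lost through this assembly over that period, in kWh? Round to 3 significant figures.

782 kWh

R_total = 0.11 + 0.103 + 7.81 + 0.153 + 0.0184 + 0.033 = 8.227 m²·K/W
E = A × HDD × 24 / R / 1000 = 61.8 × 4340 × 24 / 8.227 / 1000 = 782.4 kWh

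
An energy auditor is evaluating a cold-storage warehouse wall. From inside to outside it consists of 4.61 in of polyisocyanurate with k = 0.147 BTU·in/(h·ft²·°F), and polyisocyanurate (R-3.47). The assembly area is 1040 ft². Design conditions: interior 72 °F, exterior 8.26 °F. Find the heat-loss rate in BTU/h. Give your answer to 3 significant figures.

4.61/0.147 = 31.36
R_total = 31.36 + 3.47 = 34.83 ft²·°F·h/BTU
Q = A·ΔT/R = 1040 × (72 − 8.26) / 34.83 = 1903 BTU/h

1900 BTU/h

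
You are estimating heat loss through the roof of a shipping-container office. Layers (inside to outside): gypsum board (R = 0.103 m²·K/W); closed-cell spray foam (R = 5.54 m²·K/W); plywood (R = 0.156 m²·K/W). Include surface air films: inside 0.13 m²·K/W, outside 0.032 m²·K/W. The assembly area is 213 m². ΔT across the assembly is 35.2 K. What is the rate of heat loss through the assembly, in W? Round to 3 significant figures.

R_total = 0.13 + 0.103 + 5.54 + 0.156 + 0.032 = 5.961 m²·K/W
Q = A·ΔT/R = 213 × 35.2 / 5.961 = 1258 W

1260 W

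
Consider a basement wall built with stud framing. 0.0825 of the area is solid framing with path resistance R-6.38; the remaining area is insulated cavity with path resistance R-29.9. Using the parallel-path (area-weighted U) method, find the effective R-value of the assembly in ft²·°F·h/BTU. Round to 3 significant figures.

22.9 ft²·°F·h/BTU

U_eff = 0.9175/29.9 + 0.0825/6.38 = 0.03069 + 0.01293 = 0.04362
R_eff = 1/U_eff = 22.93 ft²·°F·h/BTU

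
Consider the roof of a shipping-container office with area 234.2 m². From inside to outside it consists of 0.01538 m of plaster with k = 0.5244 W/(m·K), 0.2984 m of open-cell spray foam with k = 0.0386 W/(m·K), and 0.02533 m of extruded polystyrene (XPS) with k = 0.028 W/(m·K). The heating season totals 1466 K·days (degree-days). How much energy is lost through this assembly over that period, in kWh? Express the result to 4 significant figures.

951.0 kWh

0.01538/0.5244 = 0.029329
0.2984/0.0386 = 7.7306
0.02533/0.028 = 0.90464
R_total = 0.029329 + 7.7306 + 0.90464 = 8.6645 m²·K/W
E = A × HDD × 24 / R / 1000 = 234.2 × 1466 × 24 / 8.6645 / 1000 = 951.01 kWh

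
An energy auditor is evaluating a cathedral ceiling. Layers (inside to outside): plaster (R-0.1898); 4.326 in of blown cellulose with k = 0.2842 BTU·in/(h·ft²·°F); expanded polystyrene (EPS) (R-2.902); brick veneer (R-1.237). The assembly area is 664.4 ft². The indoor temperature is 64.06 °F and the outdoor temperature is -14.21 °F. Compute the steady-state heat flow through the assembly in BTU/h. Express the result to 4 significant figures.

2660 BTU/h

4.326/0.2842 = 15.222
R_total = 0.1898 + 15.222 + 2.902 + 1.237 = 19.55 ft²·°F·h/BTU
Q = A·ΔT/R = 664.4 × (64.06 − (-14.21)) / 19.55 = 2659.9 BTU/h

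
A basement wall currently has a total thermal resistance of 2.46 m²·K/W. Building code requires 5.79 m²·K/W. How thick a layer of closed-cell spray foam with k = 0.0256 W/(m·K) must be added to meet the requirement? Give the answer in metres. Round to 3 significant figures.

ΔR = 5.79 − 2.46 = 3.33 m²·K/W
L = ΔR × k = 3.33 × 0.0256 = 0.08525 m

0.0852 m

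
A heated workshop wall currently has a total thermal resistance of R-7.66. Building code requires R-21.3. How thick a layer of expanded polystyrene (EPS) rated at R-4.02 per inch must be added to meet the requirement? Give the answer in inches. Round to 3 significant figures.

ΔR = 21.3 − 7.66 = 13.64 ft²·°F·h/BTU
L = ΔR / (R/in) = 13.64/4.02 = 3.393 in

3.39 in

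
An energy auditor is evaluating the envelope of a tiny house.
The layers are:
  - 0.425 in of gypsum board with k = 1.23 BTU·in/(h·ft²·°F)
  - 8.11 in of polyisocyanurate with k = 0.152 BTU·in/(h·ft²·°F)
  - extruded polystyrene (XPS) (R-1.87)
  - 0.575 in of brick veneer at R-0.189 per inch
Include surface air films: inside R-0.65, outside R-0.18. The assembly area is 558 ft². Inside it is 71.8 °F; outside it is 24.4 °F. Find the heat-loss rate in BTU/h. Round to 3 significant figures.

468 BTU/h

0.425/1.23 = 0.3455
8.11/0.152 = 53.36
0.575 × 0.189 = 0.1087
R_total = 0.65 + 0.3455 + 53.36 + 1.87 + 0.1087 + 0.18 = 56.51 ft²·°F·h/BTU
Q = A·ΔT/R = 558 × (71.8 − 24.4) / 56.51 = 468 BTU/h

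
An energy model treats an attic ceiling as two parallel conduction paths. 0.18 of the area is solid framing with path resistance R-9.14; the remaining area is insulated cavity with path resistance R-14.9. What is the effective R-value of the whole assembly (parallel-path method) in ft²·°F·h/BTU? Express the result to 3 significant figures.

U_eff = 0.82/14.9 + 0.18/9.14 = 0.05503 + 0.01969 = 0.07473
R_eff = 1/U_eff = 13.38 ft²·°F·h/BTU

13.4 ft²·°F·h/BTU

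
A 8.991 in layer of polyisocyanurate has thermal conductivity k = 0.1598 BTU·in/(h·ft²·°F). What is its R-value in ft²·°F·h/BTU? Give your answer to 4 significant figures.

56.26 ft²·°F·h/BTU

R = L/k = 8.991/0.1598 = 56.264 ft²·°F·h/BTU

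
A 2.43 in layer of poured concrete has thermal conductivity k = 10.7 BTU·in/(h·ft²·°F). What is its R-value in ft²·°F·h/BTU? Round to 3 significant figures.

R = L/k = 2.43/10.7 = 0.2271 ft²·°F·h/BTU

0.227 ft²·°F·h/BTU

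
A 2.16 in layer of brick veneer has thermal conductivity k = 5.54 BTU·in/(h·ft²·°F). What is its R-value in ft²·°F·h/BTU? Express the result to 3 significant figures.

0.390 ft²·°F·h/BTU

R = L/k = 2.16/5.54 = 0.3899 ft²·°F·h/BTU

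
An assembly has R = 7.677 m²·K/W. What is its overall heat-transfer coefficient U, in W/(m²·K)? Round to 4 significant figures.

U = 1/R = 1/7.677 = 0.13026

0.1303 W/(m²·K)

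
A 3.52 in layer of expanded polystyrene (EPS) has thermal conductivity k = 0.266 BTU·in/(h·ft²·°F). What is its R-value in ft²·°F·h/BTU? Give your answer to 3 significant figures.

13.2 ft²·°F·h/BTU

R = L/k = 3.52/0.266 = 13.23 ft²·°F·h/BTU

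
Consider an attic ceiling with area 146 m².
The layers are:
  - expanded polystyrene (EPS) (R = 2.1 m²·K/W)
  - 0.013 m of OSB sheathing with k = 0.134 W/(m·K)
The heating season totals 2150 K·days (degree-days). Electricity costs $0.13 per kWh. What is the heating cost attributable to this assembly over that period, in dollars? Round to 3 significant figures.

0.013/0.134 = 0.09701
R_total = 2.1 + 0.09701 = 2.197 m²·K/W
E = A × HDD × 24 / R / 1000 = 146 × 2150 × 24 / 2.197 / 1000 = 3429 kWh
Cost = 3429 × 0.13 = $445.8

446 dollars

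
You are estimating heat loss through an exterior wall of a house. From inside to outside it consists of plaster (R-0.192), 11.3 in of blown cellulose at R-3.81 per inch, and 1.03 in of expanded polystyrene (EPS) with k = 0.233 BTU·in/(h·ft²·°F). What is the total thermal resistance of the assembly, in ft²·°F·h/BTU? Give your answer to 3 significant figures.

47.7 ft²·°F·h/BTU

11.3 × 3.81 = 43.05
1.03/0.233 = 4.421
R_total = 0.192 + 43.05 + 4.421 = 47.67 ft²·°F·h/BTU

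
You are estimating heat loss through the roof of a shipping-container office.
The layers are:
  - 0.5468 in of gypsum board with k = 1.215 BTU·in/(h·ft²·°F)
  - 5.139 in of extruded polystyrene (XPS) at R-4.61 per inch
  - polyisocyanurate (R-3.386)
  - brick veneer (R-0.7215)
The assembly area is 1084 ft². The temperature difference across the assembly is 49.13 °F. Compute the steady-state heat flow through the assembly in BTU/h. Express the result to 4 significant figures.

0.5468/1.215 = 0.45004
5.139 × 4.61 = 23.691
R_total = 0.45004 + 23.691 + 3.386 + 0.7215 = 28.248 ft²·°F·h/BTU
Q = A·ΔT/R = 1084 × 49.13 / 28.248 = 1885.3 BTU/h

1885 BTU/h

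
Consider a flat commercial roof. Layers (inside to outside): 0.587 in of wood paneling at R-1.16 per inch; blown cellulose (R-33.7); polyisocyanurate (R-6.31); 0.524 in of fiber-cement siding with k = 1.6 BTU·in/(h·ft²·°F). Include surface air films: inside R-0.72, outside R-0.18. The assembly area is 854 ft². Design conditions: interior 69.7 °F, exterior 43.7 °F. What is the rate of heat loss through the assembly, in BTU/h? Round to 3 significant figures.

530 BTU/h

0.587 × 1.16 = 0.6809
0.524/1.6 = 0.3275
R_total = 0.72 + 0.6809 + 33.7 + 6.31 + 0.3275 + 0.18 = 41.92 ft²·°F·h/BTU
Q = A·ΔT/R = 854 × (69.7 − 43.7) / 41.92 = 529.7 BTU/h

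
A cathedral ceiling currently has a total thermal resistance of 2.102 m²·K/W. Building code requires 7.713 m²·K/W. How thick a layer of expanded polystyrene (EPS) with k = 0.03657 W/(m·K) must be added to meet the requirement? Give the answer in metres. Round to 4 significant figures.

ΔR = 7.713 − 2.102 = 5.611 m²·K/W
L = ΔR × k = 5.611 × 0.03657 = 0.20519 m

0.2052 m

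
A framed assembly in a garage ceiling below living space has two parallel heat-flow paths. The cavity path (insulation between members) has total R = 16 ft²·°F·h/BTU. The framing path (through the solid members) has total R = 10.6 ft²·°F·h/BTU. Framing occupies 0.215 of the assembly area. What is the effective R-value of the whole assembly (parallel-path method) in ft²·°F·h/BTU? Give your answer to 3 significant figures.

14.4 ft²·°F·h/BTU

U_eff = 0.785/16 + 0.215/10.6 = 0.04906 + 0.02028 = 0.06935
R_eff = 1/U_eff = 14.42 ft²·°F·h/BTU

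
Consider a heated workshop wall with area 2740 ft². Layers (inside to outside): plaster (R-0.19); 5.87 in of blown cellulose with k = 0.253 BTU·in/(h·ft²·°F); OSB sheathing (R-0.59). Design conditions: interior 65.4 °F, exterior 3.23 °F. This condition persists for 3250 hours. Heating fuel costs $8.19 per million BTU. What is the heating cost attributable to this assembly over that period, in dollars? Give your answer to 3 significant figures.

5.87/0.253 = 23.2
R_total = 0.19 + 23.2 + 0.59 = 23.98 ft²·°F·h/BTU
Q = 2740 × (65.4 − 3.23) / 23.98 = 7103 BTU/h
E = 7103 × 3250 = 23090000 BTU
Cost = 23090000/10⁶ × 8.19 = $189.1

189 dollars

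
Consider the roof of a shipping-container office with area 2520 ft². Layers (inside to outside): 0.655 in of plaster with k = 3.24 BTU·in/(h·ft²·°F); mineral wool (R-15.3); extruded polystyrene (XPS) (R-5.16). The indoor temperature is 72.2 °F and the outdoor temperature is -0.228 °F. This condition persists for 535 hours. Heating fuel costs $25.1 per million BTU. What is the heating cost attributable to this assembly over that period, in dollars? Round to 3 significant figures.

0.655/3.24 = 0.2022
R_total = 0.2022 + 15.3 + 5.16 = 20.66 ft²·°F·h/BTU
Q = 2520 × (72.2 − (-0.228)) / 20.66 = 8833 BTU/h
E = 8833 × 535 = 4726000 BTU
Cost = 4726000/10⁶ × 25.1 = $118.6

119 dollars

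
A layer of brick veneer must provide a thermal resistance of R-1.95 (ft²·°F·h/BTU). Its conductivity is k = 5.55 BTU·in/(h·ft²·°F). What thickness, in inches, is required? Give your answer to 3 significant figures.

10.8 in

L = R × k = 1.95 × 5.55 = 10.82 in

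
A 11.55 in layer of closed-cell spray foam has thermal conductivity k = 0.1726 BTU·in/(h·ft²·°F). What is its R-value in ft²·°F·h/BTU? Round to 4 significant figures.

R = L/k = 11.55/0.1726 = 66.918 ft²·°F·h/BTU

66.92 ft²·°F·h/BTU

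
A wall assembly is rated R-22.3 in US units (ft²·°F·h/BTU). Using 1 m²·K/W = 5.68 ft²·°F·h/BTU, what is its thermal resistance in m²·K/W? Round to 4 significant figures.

3.926 m²·K/W

R_SI = 22.3/5.68 = 3.9261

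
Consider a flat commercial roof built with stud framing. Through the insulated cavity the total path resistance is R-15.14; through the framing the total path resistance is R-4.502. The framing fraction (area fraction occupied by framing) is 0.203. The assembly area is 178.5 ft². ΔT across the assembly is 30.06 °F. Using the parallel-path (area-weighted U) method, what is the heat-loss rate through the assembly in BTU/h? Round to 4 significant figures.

U_eff = 0.797/15.14 + 0.203/4.502 = 0.052642 + 0.045091 = 0.097733
R_eff = 1/U_eff = 10.232 ft²·°F·h/BTU
Q = 178.5 × 30.06 / 10.232 = 524.41 BTU/h

524.4 BTU/h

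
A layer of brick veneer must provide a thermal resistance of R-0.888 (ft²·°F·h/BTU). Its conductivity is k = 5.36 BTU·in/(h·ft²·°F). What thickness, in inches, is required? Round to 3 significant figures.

L = R × k = 0.888 × 5.36 = 4.76 in

4.76 in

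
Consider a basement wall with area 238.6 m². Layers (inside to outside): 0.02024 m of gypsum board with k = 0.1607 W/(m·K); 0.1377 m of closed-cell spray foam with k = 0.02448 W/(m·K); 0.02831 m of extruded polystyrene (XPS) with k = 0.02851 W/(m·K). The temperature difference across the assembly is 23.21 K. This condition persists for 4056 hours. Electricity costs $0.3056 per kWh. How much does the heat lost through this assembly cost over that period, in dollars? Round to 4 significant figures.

0.02024/0.1607 = 0.12595
0.1377/0.02448 = 5.625
0.02831/0.02851 = 0.99298
R_total = 0.12595 + 5.625 + 0.99298 = 6.7439 m²·K/W
Q = 238.6 × 23.21 / 6.7439 = 821.17 W
E = 821.17 W × 4056 h / 1000 = 3330.7 kWh
Cost = 3330.7 × 0.3056 = $1017.8

1018 dollars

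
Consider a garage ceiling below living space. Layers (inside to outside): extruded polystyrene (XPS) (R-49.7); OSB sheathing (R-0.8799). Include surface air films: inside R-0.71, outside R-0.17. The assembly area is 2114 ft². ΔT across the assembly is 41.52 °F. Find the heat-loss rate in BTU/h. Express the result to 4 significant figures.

1706 BTU/h

R_total = 0.71 + 49.7 + 0.8799 + 0.17 = 51.46 ft²·°F·h/BTU
Q = A·ΔT/R = 2114 × 41.52 / 51.46 = 1705.7 BTU/h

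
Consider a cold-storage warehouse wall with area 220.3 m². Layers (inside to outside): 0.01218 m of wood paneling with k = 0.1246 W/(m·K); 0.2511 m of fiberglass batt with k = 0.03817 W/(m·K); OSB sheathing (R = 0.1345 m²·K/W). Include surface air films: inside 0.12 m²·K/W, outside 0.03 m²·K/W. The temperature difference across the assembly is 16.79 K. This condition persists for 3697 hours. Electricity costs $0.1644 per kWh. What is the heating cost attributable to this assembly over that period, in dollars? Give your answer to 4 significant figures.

323.0 dollars

0.01218/0.1246 = 0.097753
0.2511/0.03817 = 6.5785
R_total = 0.12 + 0.097753 + 6.5785 + 0.1345 + 0.03 = 6.9607 m²·K/W
Q = 220.3 × 16.79 / 6.9607 = 531.39 W
E = 531.39 W × 3697 h / 1000 = 1964.5 kWh
Cost = 1964.5 × 0.1644 = $322.97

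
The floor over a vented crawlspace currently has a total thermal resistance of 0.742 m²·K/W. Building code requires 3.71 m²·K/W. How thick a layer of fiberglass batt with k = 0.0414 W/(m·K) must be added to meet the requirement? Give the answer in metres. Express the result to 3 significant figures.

0.123 m

ΔR = 3.71 − 0.742 = 2.968 m²·K/W
L = ΔR × k = 2.968 × 0.0414 = 0.1229 m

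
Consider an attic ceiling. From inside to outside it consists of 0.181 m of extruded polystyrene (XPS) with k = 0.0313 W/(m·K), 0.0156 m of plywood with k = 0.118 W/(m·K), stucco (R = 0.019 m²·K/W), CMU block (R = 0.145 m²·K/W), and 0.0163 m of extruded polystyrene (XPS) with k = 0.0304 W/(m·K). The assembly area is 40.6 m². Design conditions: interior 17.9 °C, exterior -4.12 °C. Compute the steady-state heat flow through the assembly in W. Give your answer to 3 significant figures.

0.181/0.0313 = 5.783
0.0156/0.118 = 0.1322
0.0163/0.0304 = 0.5362
R_total = 5.783 + 0.1322 + 0.019 + 0.145 + 0.5362 = 6.615 m²·K/W
Q = A·ΔT/R = 40.6 × (17.9 − (-4.12)) / 6.615 = 135.1 W

135 W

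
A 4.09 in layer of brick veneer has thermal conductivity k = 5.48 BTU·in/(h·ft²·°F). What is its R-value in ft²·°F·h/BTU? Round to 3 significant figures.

0.746 ft²·°F·h/BTU

R = L/k = 4.09/5.48 = 0.7464 ft²·°F·h/BTU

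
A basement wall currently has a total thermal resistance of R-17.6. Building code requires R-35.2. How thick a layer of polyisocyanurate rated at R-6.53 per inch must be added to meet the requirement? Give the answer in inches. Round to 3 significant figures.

ΔR = 35.2 − 17.6 = 17.6 ft²·°F·h/BTU
L = ΔR / (R/in) = 17.6/6.53 = 2.695 in

2.70 in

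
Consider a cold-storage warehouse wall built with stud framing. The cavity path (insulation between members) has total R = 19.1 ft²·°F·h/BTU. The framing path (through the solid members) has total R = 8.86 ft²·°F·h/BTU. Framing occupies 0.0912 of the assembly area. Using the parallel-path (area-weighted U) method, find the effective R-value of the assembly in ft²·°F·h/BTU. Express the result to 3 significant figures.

U_eff = 0.9088/19.1 + 0.0912/8.86 = 0.04758 + 0.01029 = 0.05787
R_eff = 1/U_eff = 17.28 ft²·°F·h/BTU

17.3 ft²·°F·h/BTU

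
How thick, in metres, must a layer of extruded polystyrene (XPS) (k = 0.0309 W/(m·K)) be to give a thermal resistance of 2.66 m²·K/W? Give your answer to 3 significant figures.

L = R·k = 2.66 × 0.0309 = 0.08219 m

0.0822 m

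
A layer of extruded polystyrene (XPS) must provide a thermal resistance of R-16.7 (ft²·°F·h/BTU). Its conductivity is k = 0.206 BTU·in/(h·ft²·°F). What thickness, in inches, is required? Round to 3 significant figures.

L = R × k = 16.7 × 0.206 = 3.44 in

3.44 in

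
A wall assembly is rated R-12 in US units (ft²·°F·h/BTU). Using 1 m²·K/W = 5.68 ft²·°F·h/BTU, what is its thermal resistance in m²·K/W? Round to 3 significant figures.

2.11 m²·K/W

R_SI = 12/5.68 = 2.113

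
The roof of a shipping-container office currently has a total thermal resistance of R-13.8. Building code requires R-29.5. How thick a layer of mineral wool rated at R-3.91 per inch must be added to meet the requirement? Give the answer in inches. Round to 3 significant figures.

4.02 in

ΔR = 29.5 − 13.8 = 15.7 ft²·°F·h/BTU
L = ΔR / (R/in) = 15.7/3.91 = 4.015 in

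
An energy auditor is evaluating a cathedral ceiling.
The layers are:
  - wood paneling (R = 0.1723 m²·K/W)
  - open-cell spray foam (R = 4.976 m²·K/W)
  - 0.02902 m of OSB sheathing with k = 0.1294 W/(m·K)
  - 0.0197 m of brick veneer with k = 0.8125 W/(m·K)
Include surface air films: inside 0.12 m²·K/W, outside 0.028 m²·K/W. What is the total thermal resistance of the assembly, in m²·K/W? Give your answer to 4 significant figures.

5.545 m²·K/W

0.02902/0.1294 = 0.22427
0.0197/0.8125 = 0.024246
R_total = 0.12 + 0.1723 + 4.976 + 0.22427 + 0.024246 + 0.028 = 5.5448 m²·K/W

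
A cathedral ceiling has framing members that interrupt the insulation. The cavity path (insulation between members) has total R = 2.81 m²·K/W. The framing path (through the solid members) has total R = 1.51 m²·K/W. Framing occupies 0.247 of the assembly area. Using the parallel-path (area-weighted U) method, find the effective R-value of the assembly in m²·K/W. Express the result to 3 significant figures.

U_eff = 0.753/2.81 + 0.247/1.51 = 0.268 + 0.1636 = 0.4315
R_eff = 1/U_eff = 2.317 m²·K/W

2.32 m²·K/W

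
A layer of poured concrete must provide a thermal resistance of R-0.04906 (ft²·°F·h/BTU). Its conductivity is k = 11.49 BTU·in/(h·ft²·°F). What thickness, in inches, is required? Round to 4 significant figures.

0.5637 in

L = R × k = 0.04906 × 11.49 = 0.5637 in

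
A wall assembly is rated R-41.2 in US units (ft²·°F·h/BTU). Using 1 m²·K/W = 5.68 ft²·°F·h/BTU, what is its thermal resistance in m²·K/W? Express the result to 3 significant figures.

7.25 m²·K/W

R_SI = 41.2/5.68 = 7.254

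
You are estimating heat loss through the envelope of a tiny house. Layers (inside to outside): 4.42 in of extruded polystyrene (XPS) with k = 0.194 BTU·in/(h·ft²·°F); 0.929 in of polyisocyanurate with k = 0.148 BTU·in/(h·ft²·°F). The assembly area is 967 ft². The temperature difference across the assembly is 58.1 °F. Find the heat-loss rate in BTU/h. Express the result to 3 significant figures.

4.42/0.194 = 22.78
0.929/0.148 = 6.277
R_total = 22.78 + 6.277 = 29.06 ft²·°F·h/BTU
Q = A·ΔT/R = 967 × 58.1 / 29.06 = 1933 BTU/h

1930 BTU/h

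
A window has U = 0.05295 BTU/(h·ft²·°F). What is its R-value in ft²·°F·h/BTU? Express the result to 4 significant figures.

18.89 ft²·°F·h/BTU

R = 1/U = 1/0.05295 = 18.886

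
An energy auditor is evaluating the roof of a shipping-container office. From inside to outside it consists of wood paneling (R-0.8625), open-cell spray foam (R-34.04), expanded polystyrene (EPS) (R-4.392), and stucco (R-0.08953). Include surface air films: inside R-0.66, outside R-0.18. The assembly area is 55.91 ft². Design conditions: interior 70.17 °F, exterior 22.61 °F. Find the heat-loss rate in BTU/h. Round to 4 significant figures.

66.11 BTU/h

R_total = 0.66 + 0.8625 + 34.04 + 4.392 + 0.08953 + 0.18 = 40.224 ft²·°F·h/BTU
Q = A·ΔT/R = 55.91 × (70.17 − 22.61) / 40.224 = 66.107 BTU/h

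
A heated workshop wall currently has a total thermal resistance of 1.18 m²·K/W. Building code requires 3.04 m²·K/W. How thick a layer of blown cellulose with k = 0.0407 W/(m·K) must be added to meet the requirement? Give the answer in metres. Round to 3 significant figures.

ΔR = 3.04 − 1.18 = 1.86 m²·K/W
L = ΔR × k = 1.86 × 0.0407 = 0.0757 m

0.0757 m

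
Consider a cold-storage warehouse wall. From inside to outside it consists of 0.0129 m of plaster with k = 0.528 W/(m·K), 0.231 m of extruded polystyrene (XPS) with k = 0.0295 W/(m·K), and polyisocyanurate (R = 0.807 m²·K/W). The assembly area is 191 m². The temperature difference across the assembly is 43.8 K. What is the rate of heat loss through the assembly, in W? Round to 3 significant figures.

0.0129/0.528 = 0.02443
0.231/0.0295 = 7.831
R_total = 0.02443 + 7.831 + 0.807 = 8.662 m²·K/W
Q = A·ΔT/R = 191 × 43.8 / 8.662 = 965.8 W

966 W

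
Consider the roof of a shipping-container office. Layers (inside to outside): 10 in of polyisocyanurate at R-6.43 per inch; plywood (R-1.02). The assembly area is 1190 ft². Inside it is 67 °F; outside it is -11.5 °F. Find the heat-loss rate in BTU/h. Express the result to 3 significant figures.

10 × 6.43 = 64.3
R_total = 64.3 + 1.02 = 65.32 ft²·°F·h/BTU
Q = A·ΔT/R = 1190 × (67 − (-11.5)) / 65.32 = 1430 BTU/h

1430 BTU/h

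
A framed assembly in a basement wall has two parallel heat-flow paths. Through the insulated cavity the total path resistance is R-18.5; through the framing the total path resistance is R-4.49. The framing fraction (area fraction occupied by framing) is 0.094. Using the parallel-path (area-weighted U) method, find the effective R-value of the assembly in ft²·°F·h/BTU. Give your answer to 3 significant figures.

U_eff = 0.906/18.5 + 0.094/4.49 = 0.04897 + 0.02094 = 0.06991
R_eff = 1/U_eff = 14.3 ft²·°F·h/BTU

14.3 ft²·°F·h/BTU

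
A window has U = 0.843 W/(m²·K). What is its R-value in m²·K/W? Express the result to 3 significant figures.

1.19 m²·K/W

R = 1/U = 1/0.843 = 1.186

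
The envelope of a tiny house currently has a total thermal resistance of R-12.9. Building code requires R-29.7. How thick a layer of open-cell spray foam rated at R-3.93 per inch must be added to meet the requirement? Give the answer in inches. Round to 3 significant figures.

ΔR = 29.7 − 12.9 = 16.8 ft²·°F·h/BTU
L = ΔR / (R/in) = 16.8/3.93 = 4.275 in

4.27 in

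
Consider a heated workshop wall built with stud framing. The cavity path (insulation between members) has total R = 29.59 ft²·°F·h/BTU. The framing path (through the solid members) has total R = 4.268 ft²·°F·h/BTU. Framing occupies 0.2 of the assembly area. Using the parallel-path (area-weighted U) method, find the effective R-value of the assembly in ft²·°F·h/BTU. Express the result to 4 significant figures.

13.53 ft²·°F·h/BTU

U_eff = 0.8/29.59 + 0.2/4.268 = 0.027036 + 0.04686 = 0.073897
R_eff = 1/U_eff = 13.532 ft²·°F·h/BTU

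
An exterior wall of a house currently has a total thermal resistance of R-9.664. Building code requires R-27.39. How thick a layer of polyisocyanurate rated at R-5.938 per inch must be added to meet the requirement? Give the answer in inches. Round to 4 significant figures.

ΔR = 27.39 − 9.664 = 17.726 ft²·°F·h/BTU
L = ΔR / (R/in) = 17.726/5.938 = 2.9852 in

2.985 in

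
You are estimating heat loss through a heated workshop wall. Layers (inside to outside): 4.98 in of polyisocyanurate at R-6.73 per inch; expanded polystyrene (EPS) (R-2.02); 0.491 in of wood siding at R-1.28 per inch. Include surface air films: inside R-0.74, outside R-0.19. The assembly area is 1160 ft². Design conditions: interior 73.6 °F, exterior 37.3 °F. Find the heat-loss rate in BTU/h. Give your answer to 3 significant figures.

1140 BTU/h

4.98 × 6.73 = 33.52
0.491 × 1.28 = 0.6285
R_total = 0.74 + 33.52 + 2.02 + 0.6285 + 0.19 = 37.09 ft²·°F·h/BTU
Q = A·ΔT/R = 1160 × (73.6 − 37.3) / 37.09 = 1135 BTU/h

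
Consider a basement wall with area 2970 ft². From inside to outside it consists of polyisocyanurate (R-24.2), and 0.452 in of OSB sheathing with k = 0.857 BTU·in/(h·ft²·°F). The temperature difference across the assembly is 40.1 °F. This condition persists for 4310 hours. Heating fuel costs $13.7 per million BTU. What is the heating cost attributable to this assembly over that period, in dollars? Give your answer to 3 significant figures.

284 dollars

0.452/0.857 = 0.5274
R_total = 24.2 + 0.5274 = 24.73 ft²·°F·h/BTU
Q = 2970 × 40.1 / 24.73 = 4816 BTU/h
E = 4816 × 4310 = 20760000 BTU
Cost = 20760000/10⁶ × 13.7 = $284.4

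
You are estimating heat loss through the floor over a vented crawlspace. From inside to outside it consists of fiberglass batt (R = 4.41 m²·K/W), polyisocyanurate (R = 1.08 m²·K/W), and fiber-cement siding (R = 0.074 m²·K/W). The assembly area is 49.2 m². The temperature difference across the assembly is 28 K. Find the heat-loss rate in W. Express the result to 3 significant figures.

248 W

R_total = 4.41 + 1.08 + 0.074 = 5.564 m²·K/W
Q = A·ΔT/R = 49.2 × 28 / 5.564 = 247.6 W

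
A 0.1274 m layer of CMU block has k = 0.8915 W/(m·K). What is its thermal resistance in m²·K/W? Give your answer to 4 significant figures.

R = L/k = 0.1274/0.8915 = 0.14291 m²·K/W

0.1429 m²·K/W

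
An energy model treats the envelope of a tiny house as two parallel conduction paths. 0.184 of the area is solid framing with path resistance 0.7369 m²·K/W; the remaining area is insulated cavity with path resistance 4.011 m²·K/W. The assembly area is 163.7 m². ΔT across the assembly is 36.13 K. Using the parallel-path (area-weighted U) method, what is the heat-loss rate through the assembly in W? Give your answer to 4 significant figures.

U_eff = 0.816/4.011 + 0.184/0.7369 = 0.20344 + 0.24969 = 0.45314
R_eff = 1/U_eff = 2.2068 m²·K/W
Q = 163.7 × 36.13 / 2.2068 = 2680.1 W

2680 W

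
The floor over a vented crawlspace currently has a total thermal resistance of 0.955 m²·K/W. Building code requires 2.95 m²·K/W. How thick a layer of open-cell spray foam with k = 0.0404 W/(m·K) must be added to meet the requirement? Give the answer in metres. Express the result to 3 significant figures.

ΔR = 2.95 − 0.955 = 1.995 m²·K/W
L = ΔR × k = 1.995 × 0.0404 = 0.0806 m

0.0806 m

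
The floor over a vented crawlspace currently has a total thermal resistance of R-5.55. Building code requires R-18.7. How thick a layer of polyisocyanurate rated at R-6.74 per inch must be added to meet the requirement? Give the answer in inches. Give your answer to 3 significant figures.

ΔR = 18.7 − 5.55 = 13.15 ft²·°F·h/BTU
L = ΔR / (R/in) = 13.15/6.74 = 1.951 in

1.95 in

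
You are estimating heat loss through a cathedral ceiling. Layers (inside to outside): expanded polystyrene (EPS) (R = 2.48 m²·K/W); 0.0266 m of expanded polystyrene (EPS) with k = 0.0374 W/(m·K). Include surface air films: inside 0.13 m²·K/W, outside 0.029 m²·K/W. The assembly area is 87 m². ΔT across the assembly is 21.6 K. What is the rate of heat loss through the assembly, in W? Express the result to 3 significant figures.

561 W

0.0266/0.0374 = 0.7112
R_total = 0.13 + 2.48 + 0.7112 + 0.029 = 3.35 m²·K/W
Q = A·ΔT/R = 87 × 21.6 / 3.35 = 560.9 W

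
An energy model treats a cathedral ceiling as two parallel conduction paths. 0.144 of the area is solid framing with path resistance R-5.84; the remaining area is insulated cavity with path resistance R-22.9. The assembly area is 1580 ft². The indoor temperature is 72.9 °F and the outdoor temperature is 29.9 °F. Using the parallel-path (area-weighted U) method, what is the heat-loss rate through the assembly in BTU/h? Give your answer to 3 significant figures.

U_eff = 0.856/22.9 + 0.144/5.84 = 0.03738 + 0.02466 = 0.06204
R_eff = 1/U_eff = 16.12 ft²·°F·h/BTU
Q = 1580 × (72.9 − 29.9) / 16.12 = 4215 BTU/h

4210 BTU/h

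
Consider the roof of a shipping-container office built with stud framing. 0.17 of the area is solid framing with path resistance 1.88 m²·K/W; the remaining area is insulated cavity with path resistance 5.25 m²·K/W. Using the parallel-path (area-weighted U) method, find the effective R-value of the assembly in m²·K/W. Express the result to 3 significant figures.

U_eff = 0.83/5.25 + 0.17/1.88 = 0.1581 + 0.09043 = 0.2485
R_eff = 1/U_eff = 4.024 m²·K/W

4.02 m²·K/W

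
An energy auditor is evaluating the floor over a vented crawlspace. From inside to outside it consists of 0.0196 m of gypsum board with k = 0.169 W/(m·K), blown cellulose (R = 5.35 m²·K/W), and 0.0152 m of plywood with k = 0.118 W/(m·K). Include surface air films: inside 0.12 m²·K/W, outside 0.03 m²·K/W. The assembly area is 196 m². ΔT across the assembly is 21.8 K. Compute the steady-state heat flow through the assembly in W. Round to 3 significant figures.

0.0196/0.169 = 0.116
0.0152/0.118 = 0.1288
R_total = 0.12 + 0.116 + 5.35 + 0.1288 + 0.03 = 5.745 m²·K/W
Q = A·ΔT/R = 196 × 21.8 / 5.745 = 743.8 W

744 W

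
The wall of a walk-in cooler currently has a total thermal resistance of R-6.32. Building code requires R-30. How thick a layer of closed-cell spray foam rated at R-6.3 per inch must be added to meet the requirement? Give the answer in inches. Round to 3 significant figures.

3.76 in

ΔR = 30 − 6.32 = 23.68 ft²·°F·h/BTU
L = ΔR / (R/in) = 23.68/6.3 = 3.759 in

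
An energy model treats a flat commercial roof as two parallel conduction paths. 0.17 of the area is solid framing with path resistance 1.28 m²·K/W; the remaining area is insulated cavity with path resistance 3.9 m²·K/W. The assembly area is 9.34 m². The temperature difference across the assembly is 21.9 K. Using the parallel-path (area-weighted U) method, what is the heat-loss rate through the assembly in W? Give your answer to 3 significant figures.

70.7 W

U_eff = 0.83/3.9 + 0.17/1.28 = 0.2128 + 0.1328 = 0.3456
R_eff = 1/U_eff = 2.893 m²·K/W
Q = 9.34 × 21.9 / 2.893 = 70.7 W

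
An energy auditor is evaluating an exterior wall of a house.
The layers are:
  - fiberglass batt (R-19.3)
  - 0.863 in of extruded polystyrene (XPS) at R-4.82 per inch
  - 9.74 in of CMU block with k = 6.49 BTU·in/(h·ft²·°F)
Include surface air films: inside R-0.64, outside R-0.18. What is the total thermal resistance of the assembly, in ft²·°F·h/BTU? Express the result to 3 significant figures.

25.8 ft²·°F·h/BTU

0.863 × 4.82 = 4.16
9.74/6.49 = 1.501
R_total = 0.64 + 19.3 + 4.16 + 1.501 + 0.18 = 25.78 ft²·°F·h/BTU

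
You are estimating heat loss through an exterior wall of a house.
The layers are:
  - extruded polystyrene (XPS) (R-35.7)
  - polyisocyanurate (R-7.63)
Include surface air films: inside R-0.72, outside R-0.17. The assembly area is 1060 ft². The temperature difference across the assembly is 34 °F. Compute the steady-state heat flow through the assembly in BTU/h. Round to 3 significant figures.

R_total = 0.72 + 35.7 + 7.63 + 0.17 = 44.22 ft²·°F·h/BTU
Q = A·ΔT/R = 1060 × 34 / 44.22 = 815 BTU/h

815 BTU/h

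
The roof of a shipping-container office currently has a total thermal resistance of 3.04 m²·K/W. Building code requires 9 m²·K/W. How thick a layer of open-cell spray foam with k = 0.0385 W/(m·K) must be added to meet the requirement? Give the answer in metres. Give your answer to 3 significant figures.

ΔR = 9 − 3.04 = 5.96 m²·K/W
L = ΔR × k = 5.96 × 0.0385 = 0.2295 m

0.229 m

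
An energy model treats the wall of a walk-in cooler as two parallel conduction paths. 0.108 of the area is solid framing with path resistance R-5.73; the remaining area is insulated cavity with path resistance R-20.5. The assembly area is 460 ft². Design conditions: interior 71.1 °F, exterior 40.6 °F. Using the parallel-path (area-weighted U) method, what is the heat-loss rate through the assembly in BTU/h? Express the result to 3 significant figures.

U_eff = 0.892/20.5 + 0.108/5.73 = 0.04351 + 0.01885 = 0.06236
R_eff = 1/U_eff = 16.04 ft²·°F·h/BTU
Q = 460 × (71.1 − 40.6) / 16.04 = 874.9 BTU/h

875 BTU/h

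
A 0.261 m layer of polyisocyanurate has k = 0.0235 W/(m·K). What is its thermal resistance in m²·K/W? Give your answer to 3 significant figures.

11.1 m²·K/W

R = L/k = 0.261/0.0235 = 11.11 m²·K/W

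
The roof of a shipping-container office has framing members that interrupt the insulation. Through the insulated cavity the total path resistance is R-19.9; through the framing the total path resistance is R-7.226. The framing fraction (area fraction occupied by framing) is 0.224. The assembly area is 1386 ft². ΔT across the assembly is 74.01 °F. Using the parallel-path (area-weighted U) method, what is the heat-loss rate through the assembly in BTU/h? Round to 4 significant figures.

7180 BTU/h

U_eff = 0.776/19.9 + 0.224/7.226 = 0.038995 + 0.030999 = 0.069994
R_eff = 1/U_eff = 14.287 ft²·°F·h/BTU
Q = 1386 × 74.01 / 14.287 = 7179.8 BTU/h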